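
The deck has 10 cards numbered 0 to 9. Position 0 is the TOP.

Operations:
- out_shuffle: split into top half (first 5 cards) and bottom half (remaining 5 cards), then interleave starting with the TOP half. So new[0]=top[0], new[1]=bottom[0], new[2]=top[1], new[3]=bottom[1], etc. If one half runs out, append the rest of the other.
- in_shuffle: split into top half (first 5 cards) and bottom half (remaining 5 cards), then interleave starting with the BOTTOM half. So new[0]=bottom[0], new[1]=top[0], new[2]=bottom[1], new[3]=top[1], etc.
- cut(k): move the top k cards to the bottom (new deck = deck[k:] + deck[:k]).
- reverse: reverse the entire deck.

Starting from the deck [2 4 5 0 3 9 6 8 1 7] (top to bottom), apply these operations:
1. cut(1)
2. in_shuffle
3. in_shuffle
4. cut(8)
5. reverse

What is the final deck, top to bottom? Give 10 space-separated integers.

After op 1 (cut(1)): [4 5 0 3 9 6 8 1 7 2]
After op 2 (in_shuffle): [6 4 8 5 1 0 7 3 2 9]
After op 3 (in_shuffle): [0 6 7 4 3 8 2 5 9 1]
After op 4 (cut(8)): [9 1 0 6 7 4 3 8 2 5]
After op 5 (reverse): [5 2 8 3 4 7 6 0 1 9]

Answer: 5 2 8 3 4 7 6 0 1 9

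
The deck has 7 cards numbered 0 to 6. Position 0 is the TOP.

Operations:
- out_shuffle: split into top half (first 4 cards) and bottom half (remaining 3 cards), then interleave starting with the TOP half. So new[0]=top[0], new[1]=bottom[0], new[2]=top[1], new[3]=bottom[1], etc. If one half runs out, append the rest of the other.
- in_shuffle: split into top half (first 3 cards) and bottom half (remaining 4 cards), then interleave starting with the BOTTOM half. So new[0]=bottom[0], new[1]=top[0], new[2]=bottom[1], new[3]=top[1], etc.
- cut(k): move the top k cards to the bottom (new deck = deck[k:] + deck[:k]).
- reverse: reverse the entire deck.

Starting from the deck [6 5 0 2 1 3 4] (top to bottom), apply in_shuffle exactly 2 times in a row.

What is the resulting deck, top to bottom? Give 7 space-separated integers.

After op 1 (in_shuffle): [2 6 1 5 3 0 4]
After op 2 (in_shuffle): [5 2 3 6 0 1 4]

Answer: 5 2 3 6 0 1 4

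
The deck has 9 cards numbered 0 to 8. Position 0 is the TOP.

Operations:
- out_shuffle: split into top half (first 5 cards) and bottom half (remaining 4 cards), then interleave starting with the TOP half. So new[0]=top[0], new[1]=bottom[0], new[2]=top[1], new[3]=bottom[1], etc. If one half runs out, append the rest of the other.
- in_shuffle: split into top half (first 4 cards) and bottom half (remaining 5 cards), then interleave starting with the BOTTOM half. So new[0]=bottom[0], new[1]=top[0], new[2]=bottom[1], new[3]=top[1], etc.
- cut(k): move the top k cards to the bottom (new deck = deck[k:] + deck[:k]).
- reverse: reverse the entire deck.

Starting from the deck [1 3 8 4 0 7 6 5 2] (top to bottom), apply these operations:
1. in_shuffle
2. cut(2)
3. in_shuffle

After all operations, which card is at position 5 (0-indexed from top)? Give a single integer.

Answer: 6

Derivation:
After op 1 (in_shuffle): [0 1 7 3 6 8 5 4 2]
After op 2 (cut(2)): [7 3 6 8 5 4 2 0 1]
After op 3 (in_shuffle): [5 7 4 3 2 6 0 8 1]
Position 5: card 6.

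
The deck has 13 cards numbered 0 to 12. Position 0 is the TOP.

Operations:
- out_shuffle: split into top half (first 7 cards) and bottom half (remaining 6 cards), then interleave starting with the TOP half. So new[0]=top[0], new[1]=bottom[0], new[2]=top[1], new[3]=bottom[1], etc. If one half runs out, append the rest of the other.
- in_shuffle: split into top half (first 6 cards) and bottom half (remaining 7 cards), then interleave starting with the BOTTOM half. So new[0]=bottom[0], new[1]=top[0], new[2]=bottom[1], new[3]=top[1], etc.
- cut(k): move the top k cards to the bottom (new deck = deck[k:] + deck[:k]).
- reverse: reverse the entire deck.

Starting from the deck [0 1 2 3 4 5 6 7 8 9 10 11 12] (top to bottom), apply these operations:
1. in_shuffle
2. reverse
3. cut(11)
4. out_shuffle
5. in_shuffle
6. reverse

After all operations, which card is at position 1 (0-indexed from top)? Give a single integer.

After op 1 (in_shuffle): [6 0 7 1 8 2 9 3 10 4 11 5 12]
After op 2 (reverse): [12 5 11 4 10 3 9 2 8 1 7 0 6]
After op 3 (cut(11)): [0 6 12 5 11 4 10 3 9 2 8 1 7]
After op 4 (out_shuffle): [0 3 6 9 12 2 5 8 11 1 4 7 10]
After op 5 (in_shuffle): [5 0 8 3 11 6 1 9 4 12 7 2 10]
After op 6 (reverse): [10 2 7 12 4 9 1 6 11 3 8 0 5]
Position 1: card 2.

Answer: 2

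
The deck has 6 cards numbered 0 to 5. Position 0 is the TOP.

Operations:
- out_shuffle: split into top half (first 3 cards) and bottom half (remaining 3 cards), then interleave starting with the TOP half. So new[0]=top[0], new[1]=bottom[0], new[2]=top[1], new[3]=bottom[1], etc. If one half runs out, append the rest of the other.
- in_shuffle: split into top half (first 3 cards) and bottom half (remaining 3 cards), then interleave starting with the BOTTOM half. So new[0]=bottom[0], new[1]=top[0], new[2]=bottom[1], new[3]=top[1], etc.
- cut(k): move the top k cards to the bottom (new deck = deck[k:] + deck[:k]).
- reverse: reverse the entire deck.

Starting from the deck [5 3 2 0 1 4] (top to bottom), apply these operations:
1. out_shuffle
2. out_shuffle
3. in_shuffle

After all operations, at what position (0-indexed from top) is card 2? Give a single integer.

Answer: 0

Derivation:
After op 1 (out_shuffle): [5 0 3 1 2 4]
After op 2 (out_shuffle): [5 1 0 2 3 4]
After op 3 (in_shuffle): [2 5 3 1 4 0]
Card 2 is at position 0.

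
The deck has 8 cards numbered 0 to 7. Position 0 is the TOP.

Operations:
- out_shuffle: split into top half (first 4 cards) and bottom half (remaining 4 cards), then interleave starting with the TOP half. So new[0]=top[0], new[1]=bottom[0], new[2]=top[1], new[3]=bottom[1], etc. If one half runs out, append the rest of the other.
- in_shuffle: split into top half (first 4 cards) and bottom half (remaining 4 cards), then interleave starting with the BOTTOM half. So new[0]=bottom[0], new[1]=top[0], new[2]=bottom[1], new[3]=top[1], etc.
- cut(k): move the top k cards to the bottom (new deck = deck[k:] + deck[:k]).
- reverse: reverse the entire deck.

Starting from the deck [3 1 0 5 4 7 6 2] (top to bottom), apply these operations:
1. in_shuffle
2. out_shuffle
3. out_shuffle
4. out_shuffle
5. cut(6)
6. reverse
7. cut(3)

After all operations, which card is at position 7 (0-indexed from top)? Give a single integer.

After op 1 (in_shuffle): [4 3 7 1 6 0 2 5]
After op 2 (out_shuffle): [4 6 3 0 7 2 1 5]
After op 3 (out_shuffle): [4 7 6 2 3 1 0 5]
After op 4 (out_shuffle): [4 3 7 1 6 0 2 5]
After op 5 (cut(6)): [2 5 4 3 7 1 6 0]
After op 6 (reverse): [0 6 1 7 3 4 5 2]
After op 7 (cut(3)): [7 3 4 5 2 0 6 1]
Position 7: card 1.

Answer: 1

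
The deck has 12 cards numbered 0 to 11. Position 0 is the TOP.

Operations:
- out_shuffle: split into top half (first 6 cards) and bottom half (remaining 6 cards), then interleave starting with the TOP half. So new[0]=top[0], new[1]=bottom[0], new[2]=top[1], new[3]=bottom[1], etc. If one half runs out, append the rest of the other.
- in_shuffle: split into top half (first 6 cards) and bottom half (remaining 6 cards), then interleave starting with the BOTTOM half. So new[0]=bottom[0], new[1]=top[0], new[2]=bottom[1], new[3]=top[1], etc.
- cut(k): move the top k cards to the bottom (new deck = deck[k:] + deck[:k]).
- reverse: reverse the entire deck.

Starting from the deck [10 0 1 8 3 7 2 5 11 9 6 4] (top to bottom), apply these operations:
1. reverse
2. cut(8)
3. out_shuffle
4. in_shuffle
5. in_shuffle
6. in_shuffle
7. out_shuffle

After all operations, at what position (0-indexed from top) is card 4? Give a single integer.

Answer: 1

Derivation:
After op 1 (reverse): [4 6 9 11 5 2 7 3 8 1 0 10]
After op 2 (cut(8)): [8 1 0 10 4 6 9 11 5 2 7 3]
After op 3 (out_shuffle): [8 9 1 11 0 5 10 2 4 7 6 3]
After op 4 (in_shuffle): [10 8 2 9 4 1 7 11 6 0 3 5]
After op 5 (in_shuffle): [7 10 11 8 6 2 0 9 3 4 5 1]
After op 6 (in_shuffle): [0 7 9 10 3 11 4 8 5 6 1 2]
After op 7 (out_shuffle): [0 4 7 8 9 5 10 6 3 1 11 2]
Card 4 is at position 1.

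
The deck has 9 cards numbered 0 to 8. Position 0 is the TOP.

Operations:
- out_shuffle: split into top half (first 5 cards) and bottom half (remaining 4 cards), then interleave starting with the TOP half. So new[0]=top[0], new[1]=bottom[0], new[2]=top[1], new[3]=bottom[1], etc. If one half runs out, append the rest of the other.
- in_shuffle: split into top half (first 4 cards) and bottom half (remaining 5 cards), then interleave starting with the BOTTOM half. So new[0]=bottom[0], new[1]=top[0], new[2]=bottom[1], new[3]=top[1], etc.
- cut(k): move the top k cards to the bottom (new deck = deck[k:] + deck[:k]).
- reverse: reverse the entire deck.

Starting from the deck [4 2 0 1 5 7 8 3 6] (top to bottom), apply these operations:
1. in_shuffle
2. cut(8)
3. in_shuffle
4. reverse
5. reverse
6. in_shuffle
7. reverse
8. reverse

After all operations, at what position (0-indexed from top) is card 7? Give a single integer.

Answer: 6

Derivation:
After op 1 (in_shuffle): [5 4 7 2 8 0 3 1 6]
After op 2 (cut(8)): [6 5 4 7 2 8 0 3 1]
After op 3 (in_shuffle): [2 6 8 5 0 4 3 7 1]
After op 4 (reverse): [1 7 3 4 0 5 8 6 2]
After op 5 (reverse): [2 6 8 5 0 4 3 7 1]
After op 6 (in_shuffle): [0 2 4 6 3 8 7 5 1]
After op 7 (reverse): [1 5 7 8 3 6 4 2 0]
After op 8 (reverse): [0 2 4 6 3 8 7 5 1]
Card 7 is at position 6.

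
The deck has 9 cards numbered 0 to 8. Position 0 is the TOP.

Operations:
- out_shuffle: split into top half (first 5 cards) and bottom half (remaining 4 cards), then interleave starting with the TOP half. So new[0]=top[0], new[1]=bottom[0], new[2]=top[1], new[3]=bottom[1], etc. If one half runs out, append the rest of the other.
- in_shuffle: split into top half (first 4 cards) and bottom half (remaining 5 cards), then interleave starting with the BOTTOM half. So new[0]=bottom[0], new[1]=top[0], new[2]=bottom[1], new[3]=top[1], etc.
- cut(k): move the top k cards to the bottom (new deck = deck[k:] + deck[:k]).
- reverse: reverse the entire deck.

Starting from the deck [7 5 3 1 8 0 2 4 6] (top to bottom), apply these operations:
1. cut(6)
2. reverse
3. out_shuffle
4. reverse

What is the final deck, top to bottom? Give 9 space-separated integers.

After op 1 (cut(6)): [2 4 6 7 5 3 1 8 0]
After op 2 (reverse): [0 8 1 3 5 7 6 4 2]
After op 3 (out_shuffle): [0 7 8 6 1 4 3 2 5]
After op 4 (reverse): [5 2 3 4 1 6 8 7 0]

Answer: 5 2 3 4 1 6 8 7 0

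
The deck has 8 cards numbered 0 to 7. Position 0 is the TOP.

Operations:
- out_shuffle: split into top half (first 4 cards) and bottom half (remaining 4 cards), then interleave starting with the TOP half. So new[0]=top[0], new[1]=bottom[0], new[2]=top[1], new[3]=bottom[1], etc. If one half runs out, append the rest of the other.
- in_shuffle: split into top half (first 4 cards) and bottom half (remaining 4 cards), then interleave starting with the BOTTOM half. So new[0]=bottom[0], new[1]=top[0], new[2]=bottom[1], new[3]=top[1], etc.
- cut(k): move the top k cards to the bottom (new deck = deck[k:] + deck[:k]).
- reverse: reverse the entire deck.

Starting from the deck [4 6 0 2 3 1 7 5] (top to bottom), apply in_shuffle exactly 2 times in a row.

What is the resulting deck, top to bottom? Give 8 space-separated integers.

After op 1 (in_shuffle): [3 4 1 6 7 0 5 2]
After op 2 (in_shuffle): [7 3 0 4 5 1 2 6]

Answer: 7 3 0 4 5 1 2 6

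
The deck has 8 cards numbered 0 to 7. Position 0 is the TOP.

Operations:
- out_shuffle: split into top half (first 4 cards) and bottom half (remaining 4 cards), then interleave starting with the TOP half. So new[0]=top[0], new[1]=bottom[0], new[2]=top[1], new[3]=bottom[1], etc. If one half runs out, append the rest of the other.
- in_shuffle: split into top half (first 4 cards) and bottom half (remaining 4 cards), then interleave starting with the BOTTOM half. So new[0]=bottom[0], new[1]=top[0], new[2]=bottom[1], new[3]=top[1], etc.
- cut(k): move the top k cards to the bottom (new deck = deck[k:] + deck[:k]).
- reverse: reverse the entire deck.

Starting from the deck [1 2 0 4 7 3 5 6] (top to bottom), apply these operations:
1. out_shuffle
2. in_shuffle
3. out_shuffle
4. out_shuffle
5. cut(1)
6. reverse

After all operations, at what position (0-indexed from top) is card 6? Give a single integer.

Answer: 5

Derivation:
After op 1 (out_shuffle): [1 7 2 3 0 5 4 6]
After op 2 (in_shuffle): [0 1 5 7 4 2 6 3]
After op 3 (out_shuffle): [0 4 1 2 5 6 7 3]
After op 4 (out_shuffle): [0 5 4 6 1 7 2 3]
After op 5 (cut(1)): [5 4 6 1 7 2 3 0]
After op 6 (reverse): [0 3 2 7 1 6 4 5]
Card 6 is at position 5.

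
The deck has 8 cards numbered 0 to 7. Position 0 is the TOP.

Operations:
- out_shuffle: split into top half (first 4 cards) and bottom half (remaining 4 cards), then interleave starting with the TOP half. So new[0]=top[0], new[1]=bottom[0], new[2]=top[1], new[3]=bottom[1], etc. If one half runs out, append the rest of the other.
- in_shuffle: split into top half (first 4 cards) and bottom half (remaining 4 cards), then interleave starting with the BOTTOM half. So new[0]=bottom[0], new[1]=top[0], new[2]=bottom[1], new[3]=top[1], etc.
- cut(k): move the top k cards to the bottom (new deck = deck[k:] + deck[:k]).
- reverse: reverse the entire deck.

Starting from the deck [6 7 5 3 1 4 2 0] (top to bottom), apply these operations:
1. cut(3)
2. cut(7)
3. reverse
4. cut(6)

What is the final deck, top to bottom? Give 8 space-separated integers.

Answer: 3 5 7 6 0 2 4 1

Derivation:
After op 1 (cut(3)): [3 1 4 2 0 6 7 5]
After op 2 (cut(7)): [5 3 1 4 2 0 6 7]
After op 3 (reverse): [7 6 0 2 4 1 3 5]
After op 4 (cut(6)): [3 5 7 6 0 2 4 1]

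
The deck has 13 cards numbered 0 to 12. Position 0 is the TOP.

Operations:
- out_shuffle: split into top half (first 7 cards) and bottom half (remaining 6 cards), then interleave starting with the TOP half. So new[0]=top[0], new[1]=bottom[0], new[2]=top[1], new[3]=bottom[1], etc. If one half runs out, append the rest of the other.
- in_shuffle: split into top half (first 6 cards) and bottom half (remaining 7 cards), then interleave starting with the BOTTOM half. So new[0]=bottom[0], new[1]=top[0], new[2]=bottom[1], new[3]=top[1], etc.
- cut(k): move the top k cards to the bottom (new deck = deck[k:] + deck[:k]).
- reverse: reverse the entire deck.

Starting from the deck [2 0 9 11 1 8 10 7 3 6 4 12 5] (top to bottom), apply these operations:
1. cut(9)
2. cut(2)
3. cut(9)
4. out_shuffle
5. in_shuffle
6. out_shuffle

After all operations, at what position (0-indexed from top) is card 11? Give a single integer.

Answer: 9

Derivation:
After op 1 (cut(9)): [6 4 12 5 2 0 9 11 1 8 10 7 3]
After op 2 (cut(2)): [12 5 2 0 9 11 1 8 10 7 3 6 4]
After op 3 (cut(9)): [7 3 6 4 12 5 2 0 9 11 1 8 10]
After op 4 (out_shuffle): [7 0 3 9 6 11 4 1 12 8 5 10 2]
After op 5 (in_shuffle): [4 7 1 0 12 3 8 9 5 6 10 11 2]
After op 6 (out_shuffle): [4 9 7 5 1 6 0 10 12 11 3 2 8]
Card 11 is at position 9.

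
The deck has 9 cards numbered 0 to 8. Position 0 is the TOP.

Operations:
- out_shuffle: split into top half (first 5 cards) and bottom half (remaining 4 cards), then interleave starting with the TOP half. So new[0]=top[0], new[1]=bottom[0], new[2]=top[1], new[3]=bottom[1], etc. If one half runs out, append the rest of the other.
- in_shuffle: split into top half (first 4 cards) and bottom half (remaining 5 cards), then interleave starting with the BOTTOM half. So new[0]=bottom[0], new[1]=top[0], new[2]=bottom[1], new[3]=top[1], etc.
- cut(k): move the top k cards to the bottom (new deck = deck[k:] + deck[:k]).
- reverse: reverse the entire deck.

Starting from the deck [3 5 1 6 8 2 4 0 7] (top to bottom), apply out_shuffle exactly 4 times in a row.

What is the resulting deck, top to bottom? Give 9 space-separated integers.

After op 1 (out_shuffle): [3 2 5 4 1 0 6 7 8]
After op 2 (out_shuffle): [3 0 2 6 5 7 4 8 1]
After op 3 (out_shuffle): [3 7 0 4 2 8 6 1 5]
After op 4 (out_shuffle): [3 8 7 6 0 1 4 5 2]

Answer: 3 8 7 6 0 1 4 5 2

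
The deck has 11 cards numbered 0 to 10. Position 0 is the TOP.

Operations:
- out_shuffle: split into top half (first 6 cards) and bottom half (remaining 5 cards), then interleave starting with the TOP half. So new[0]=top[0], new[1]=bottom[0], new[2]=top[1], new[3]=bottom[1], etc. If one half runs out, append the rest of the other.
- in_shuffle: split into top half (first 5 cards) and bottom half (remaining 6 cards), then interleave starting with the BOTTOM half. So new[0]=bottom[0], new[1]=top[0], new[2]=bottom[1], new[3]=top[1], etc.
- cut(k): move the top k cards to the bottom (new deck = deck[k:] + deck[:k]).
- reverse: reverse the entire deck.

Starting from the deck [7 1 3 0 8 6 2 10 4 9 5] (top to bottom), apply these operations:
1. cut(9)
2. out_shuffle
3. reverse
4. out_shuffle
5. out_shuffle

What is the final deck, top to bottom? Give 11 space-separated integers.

After op 1 (cut(9)): [9 5 7 1 3 0 8 6 2 10 4]
After op 2 (out_shuffle): [9 8 5 6 7 2 1 10 3 4 0]
After op 3 (reverse): [0 4 3 10 1 2 7 6 5 8 9]
After op 4 (out_shuffle): [0 7 4 6 3 5 10 8 1 9 2]
After op 5 (out_shuffle): [0 10 7 8 4 1 6 9 3 2 5]

Answer: 0 10 7 8 4 1 6 9 3 2 5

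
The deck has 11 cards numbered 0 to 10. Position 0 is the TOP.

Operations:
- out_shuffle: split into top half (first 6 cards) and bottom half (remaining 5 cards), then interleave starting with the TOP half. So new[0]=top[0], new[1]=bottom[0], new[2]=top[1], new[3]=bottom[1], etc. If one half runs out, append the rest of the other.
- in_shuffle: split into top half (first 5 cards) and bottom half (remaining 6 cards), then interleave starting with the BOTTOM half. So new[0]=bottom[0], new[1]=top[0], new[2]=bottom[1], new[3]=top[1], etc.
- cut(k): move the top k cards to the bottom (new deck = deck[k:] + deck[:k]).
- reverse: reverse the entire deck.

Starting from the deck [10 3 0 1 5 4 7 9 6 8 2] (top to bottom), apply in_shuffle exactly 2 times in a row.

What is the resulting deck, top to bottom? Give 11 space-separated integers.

After op 1 (in_shuffle): [4 10 7 3 9 0 6 1 8 5 2]
After op 2 (in_shuffle): [0 4 6 10 1 7 8 3 5 9 2]

Answer: 0 4 6 10 1 7 8 3 5 9 2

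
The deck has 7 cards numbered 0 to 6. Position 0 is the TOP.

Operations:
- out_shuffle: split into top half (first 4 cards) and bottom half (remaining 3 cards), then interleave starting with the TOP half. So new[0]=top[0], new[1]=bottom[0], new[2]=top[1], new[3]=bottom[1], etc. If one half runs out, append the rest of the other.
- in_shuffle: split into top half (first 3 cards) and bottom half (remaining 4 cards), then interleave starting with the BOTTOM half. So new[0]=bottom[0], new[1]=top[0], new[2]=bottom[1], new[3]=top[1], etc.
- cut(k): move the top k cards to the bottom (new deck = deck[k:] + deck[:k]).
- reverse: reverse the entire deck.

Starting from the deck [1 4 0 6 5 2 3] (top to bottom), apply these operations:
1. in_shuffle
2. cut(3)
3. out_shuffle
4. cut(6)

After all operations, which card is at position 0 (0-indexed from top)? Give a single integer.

After op 1 (in_shuffle): [6 1 5 4 2 0 3]
After op 2 (cut(3)): [4 2 0 3 6 1 5]
After op 3 (out_shuffle): [4 6 2 1 0 5 3]
After op 4 (cut(6)): [3 4 6 2 1 0 5]
Position 0: card 3.

Answer: 3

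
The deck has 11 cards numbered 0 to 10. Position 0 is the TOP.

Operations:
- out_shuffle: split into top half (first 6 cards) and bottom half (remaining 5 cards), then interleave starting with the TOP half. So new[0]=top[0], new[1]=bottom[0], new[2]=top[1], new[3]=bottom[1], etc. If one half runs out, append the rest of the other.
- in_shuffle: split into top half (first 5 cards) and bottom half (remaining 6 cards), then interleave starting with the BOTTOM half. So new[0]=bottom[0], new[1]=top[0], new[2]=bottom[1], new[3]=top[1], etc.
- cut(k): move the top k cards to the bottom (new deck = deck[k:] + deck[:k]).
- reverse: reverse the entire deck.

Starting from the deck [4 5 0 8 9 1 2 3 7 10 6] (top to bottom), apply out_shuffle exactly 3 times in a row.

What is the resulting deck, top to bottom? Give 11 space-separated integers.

Answer: 4 3 8 6 2 0 10 1 5 7 9

Derivation:
After op 1 (out_shuffle): [4 2 5 3 0 7 8 10 9 6 1]
After op 2 (out_shuffle): [4 8 2 10 5 9 3 6 0 1 7]
After op 3 (out_shuffle): [4 3 8 6 2 0 10 1 5 7 9]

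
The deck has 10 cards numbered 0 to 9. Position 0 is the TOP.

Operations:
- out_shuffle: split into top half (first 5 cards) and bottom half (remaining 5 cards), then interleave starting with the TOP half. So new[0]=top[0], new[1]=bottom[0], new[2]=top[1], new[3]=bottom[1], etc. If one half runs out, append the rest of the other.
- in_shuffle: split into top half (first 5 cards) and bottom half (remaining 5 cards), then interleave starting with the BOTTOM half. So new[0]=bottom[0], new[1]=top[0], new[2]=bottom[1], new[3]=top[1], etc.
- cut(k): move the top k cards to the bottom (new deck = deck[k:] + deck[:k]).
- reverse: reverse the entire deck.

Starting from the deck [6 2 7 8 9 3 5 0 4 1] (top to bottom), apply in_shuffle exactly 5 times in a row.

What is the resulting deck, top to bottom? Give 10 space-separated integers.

Answer: 1 4 0 5 3 9 8 7 2 6

Derivation:
After op 1 (in_shuffle): [3 6 5 2 0 7 4 8 1 9]
After op 2 (in_shuffle): [7 3 4 6 8 5 1 2 9 0]
After op 3 (in_shuffle): [5 7 1 3 2 4 9 6 0 8]
After op 4 (in_shuffle): [4 5 9 7 6 1 0 3 8 2]
After op 5 (in_shuffle): [1 4 0 5 3 9 8 7 2 6]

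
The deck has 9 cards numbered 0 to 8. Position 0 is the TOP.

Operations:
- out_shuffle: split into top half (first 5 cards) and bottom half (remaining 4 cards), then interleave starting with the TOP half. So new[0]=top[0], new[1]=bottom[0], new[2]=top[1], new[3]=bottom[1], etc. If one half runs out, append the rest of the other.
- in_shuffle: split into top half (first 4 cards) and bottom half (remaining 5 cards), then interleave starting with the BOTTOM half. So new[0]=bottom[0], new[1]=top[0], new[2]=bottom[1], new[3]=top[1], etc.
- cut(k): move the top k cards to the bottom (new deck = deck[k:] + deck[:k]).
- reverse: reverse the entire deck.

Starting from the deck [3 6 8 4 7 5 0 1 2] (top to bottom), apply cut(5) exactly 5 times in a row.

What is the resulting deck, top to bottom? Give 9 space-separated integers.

Answer: 1 2 3 6 8 4 7 5 0

Derivation:
After op 1 (cut(5)): [5 0 1 2 3 6 8 4 7]
After op 2 (cut(5)): [6 8 4 7 5 0 1 2 3]
After op 3 (cut(5)): [0 1 2 3 6 8 4 7 5]
After op 4 (cut(5)): [8 4 7 5 0 1 2 3 6]
After op 5 (cut(5)): [1 2 3 6 8 4 7 5 0]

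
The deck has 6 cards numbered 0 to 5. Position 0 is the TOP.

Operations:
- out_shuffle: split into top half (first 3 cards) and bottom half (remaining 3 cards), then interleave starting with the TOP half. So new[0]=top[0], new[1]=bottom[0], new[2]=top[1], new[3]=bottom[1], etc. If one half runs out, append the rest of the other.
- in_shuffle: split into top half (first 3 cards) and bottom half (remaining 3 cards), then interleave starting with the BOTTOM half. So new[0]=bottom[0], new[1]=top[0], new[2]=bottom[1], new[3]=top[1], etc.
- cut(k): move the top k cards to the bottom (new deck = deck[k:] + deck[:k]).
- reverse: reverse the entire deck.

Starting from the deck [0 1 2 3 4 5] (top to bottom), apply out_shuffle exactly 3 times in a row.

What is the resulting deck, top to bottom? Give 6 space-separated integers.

After op 1 (out_shuffle): [0 3 1 4 2 5]
After op 2 (out_shuffle): [0 4 3 2 1 5]
After op 3 (out_shuffle): [0 2 4 1 3 5]

Answer: 0 2 4 1 3 5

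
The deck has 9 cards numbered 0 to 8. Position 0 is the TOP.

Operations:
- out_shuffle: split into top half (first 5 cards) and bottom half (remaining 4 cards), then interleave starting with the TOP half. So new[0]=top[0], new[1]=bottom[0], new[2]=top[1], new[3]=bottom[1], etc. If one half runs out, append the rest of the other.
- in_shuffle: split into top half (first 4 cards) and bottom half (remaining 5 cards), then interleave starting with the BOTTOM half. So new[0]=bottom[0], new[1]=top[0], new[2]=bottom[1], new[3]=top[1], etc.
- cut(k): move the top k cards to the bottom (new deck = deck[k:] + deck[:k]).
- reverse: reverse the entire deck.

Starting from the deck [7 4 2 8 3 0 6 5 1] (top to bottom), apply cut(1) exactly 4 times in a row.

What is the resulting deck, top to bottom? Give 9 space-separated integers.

After op 1 (cut(1)): [4 2 8 3 0 6 5 1 7]
After op 2 (cut(1)): [2 8 3 0 6 5 1 7 4]
After op 3 (cut(1)): [8 3 0 6 5 1 7 4 2]
After op 4 (cut(1)): [3 0 6 5 1 7 4 2 8]

Answer: 3 0 6 5 1 7 4 2 8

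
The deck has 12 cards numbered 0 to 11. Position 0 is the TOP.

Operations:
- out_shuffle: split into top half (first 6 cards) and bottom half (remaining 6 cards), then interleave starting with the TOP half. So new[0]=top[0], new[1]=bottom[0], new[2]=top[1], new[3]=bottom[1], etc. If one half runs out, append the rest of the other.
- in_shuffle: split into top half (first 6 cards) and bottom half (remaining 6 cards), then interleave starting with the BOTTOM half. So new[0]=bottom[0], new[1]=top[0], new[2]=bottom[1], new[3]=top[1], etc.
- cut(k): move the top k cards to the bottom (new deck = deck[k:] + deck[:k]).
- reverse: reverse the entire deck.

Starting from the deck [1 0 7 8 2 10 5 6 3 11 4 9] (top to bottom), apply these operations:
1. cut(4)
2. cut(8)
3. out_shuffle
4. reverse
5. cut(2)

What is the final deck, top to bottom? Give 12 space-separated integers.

After op 1 (cut(4)): [2 10 5 6 3 11 4 9 1 0 7 8]
After op 2 (cut(8)): [1 0 7 8 2 10 5 6 3 11 4 9]
After op 3 (out_shuffle): [1 5 0 6 7 3 8 11 2 4 10 9]
After op 4 (reverse): [9 10 4 2 11 8 3 7 6 0 5 1]
After op 5 (cut(2)): [4 2 11 8 3 7 6 0 5 1 9 10]

Answer: 4 2 11 8 3 7 6 0 5 1 9 10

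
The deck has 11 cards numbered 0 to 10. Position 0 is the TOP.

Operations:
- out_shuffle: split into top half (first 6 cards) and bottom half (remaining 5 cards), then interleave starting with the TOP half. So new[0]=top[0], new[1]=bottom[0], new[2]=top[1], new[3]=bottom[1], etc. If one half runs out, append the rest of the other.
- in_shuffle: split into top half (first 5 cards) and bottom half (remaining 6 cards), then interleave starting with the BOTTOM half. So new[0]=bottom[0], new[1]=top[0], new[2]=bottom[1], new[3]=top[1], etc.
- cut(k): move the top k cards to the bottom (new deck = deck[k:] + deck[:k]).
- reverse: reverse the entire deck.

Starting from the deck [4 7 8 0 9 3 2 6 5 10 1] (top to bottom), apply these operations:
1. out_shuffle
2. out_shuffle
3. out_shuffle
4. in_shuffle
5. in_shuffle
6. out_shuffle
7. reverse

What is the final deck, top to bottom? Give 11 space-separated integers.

Answer: 10 9 1 3 4 2 7 6 8 5 0

Derivation:
After op 1 (out_shuffle): [4 2 7 6 8 5 0 10 9 1 3]
After op 2 (out_shuffle): [4 0 2 10 7 9 6 1 8 3 5]
After op 3 (out_shuffle): [4 6 0 1 2 8 10 3 7 5 9]
After op 4 (in_shuffle): [8 4 10 6 3 0 7 1 5 2 9]
After op 5 (in_shuffle): [0 8 7 4 1 10 5 6 2 3 9]
After op 6 (out_shuffle): [0 5 8 6 7 2 4 3 1 9 10]
After op 7 (reverse): [10 9 1 3 4 2 7 6 8 5 0]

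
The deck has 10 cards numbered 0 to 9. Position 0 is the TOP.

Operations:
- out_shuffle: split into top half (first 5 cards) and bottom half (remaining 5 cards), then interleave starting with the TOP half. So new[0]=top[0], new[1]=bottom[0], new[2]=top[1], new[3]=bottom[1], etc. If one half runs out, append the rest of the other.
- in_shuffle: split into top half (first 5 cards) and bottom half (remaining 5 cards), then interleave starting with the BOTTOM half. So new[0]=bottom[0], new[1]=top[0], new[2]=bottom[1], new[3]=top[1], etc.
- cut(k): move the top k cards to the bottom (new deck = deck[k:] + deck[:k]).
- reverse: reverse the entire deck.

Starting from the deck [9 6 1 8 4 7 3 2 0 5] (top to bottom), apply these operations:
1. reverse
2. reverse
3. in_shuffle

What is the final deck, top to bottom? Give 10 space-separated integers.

After op 1 (reverse): [5 0 2 3 7 4 8 1 6 9]
After op 2 (reverse): [9 6 1 8 4 7 3 2 0 5]
After op 3 (in_shuffle): [7 9 3 6 2 1 0 8 5 4]

Answer: 7 9 3 6 2 1 0 8 5 4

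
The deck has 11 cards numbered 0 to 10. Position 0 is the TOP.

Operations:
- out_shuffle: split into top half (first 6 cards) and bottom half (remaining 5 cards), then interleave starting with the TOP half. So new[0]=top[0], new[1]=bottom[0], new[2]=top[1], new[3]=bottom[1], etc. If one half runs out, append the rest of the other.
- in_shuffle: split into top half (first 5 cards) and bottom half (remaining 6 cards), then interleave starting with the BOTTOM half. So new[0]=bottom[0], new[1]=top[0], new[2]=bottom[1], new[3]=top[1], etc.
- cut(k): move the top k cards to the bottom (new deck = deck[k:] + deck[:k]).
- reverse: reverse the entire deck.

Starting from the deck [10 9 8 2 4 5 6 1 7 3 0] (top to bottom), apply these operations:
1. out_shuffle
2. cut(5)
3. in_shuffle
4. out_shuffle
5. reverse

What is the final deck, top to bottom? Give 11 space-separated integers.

After op 1 (out_shuffle): [10 6 9 1 8 7 2 3 4 0 5]
After op 2 (cut(5)): [7 2 3 4 0 5 10 6 9 1 8]
After op 3 (in_shuffle): [5 7 10 2 6 3 9 4 1 0 8]
After op 4 (out_shuffle): [5 9 7 4 10 1 2 0 6 8 3]
After op 5 (reverse): [3 8 6 0 2 1 10 4 7 9 5]

Answer: 3 8 6 0 2 1 10 4 7 9 5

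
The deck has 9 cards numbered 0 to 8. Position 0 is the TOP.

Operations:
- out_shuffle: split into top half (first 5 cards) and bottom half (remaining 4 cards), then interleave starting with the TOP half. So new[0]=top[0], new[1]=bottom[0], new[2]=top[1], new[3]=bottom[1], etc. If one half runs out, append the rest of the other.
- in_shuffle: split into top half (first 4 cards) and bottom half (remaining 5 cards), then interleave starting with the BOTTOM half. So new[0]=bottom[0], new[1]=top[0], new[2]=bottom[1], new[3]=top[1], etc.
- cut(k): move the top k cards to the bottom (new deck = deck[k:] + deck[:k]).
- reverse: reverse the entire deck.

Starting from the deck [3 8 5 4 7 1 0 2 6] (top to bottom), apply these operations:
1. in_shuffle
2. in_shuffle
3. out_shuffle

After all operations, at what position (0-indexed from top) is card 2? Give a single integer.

After op 1 (in_shuffle): [7 3 1 8 0 5 2 4 6]
After op 2 (in_shuffle): [0 7 5 3 2 1 4 8 6]
After op 3 (out_shuffle): [0 1 7 4 5 8 3 6 2]
Card 2 is at position 8.

Answer: 8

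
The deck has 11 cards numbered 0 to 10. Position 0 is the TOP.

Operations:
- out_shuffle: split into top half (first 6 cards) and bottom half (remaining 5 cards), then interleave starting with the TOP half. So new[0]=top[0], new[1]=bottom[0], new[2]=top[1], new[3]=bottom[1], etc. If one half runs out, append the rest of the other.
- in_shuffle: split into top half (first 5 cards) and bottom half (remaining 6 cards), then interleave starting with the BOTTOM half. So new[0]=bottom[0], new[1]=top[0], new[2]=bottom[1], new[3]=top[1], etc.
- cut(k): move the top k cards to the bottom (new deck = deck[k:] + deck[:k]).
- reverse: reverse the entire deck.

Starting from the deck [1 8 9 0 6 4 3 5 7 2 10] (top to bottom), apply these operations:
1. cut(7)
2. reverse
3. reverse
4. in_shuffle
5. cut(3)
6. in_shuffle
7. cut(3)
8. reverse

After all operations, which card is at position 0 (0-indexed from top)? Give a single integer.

After op 1 (cut(7)): [5 7 2 10 1 8 9 0 6 4 3]
After op 2 (reverse): [3 4 6 0 9 8 1 10 2 7 5]
After op 3 (reverse): [5 7 2 10 1 8 9 0 6 4 3]
After op 4 (in_shuffle): [8 5 9 7 0 2 6 10 4 1 3]
After op 5 (cut(3)): [7 0 2 6 10 4 1 3 8 5 9]
After op 6 (in_shuffle): [4 7 1 0 3 2 8 6 5 10 9]
After op 7 (cut(3)): [0 3 2 8 6 5 10 9 4 7 1]
After op 8 (reverse): [1 7 4 9 10 5 6 8 2 3 0]
Position 0: card 1.

Answer: 1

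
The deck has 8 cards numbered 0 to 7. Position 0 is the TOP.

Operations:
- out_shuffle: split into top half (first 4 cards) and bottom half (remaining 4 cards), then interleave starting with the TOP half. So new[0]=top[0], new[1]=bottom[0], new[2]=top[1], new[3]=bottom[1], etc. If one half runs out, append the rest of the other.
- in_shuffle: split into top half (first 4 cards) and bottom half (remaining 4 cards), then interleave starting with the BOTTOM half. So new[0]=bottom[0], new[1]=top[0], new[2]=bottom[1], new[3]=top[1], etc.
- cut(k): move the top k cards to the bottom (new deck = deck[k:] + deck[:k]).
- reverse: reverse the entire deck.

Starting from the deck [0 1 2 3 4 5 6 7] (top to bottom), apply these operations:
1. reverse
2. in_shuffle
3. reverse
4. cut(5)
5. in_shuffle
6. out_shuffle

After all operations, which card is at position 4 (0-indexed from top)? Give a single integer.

After op 1 (reverse): [7 6 5 4 3 2 1 0]
After op 2 (in_shuffle): [3 7 2 6 1 5 0 4]
After op 3 (reverse): [4 0 5 1 6 2 7 3]
After op 4 (cut(5)): [2 7 3 4 0 5 1 6]
After op 5 (in_shuffle): [0 2 5 7 1 3 6 4]
After op 6 (out_shuffle): [0 1 2 3 5 6 7 4]
Position 4: card 5.

Answer: 5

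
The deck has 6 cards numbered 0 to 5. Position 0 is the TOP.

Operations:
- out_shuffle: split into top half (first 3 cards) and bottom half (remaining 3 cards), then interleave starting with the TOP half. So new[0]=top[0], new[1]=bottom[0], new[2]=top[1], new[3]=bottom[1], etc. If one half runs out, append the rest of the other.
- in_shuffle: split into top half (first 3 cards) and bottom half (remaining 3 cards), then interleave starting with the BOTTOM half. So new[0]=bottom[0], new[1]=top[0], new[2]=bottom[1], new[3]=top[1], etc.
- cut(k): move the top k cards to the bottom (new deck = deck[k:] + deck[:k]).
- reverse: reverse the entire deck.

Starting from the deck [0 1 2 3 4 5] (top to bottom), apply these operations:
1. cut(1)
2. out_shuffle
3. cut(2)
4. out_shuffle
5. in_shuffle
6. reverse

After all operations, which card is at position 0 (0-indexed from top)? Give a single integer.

Answer: 5

Derivation:
After op 1 (cut(1)): [1 2 3 4 5 0]
After op 2 (out_shuffle): [1 4 2 5 3 0]
After op 3 (cut(2)): [2 5 3 0 1 4]
After op 4 (out_shuffle): [2 0 5 1 3 4]
After op 5 (in_shuffle): [1 2 3 0 4 5]
After op 6 (reverse): [5 4 0 3 2 1]
Position 0: card 5.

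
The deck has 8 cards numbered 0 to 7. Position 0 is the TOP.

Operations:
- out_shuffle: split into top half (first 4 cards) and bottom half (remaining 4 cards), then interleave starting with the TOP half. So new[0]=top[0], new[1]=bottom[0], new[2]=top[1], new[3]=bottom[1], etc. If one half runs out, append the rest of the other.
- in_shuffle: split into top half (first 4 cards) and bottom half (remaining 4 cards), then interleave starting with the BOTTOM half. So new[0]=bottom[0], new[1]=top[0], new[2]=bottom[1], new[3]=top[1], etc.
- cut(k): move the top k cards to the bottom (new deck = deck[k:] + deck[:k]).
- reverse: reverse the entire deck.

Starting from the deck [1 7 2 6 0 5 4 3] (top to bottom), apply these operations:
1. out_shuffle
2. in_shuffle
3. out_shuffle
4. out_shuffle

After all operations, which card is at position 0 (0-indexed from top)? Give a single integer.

After op 1 (out_shuffle): [1 0 7 5 2 4 6 3]
After op 2 (in_shuffle): [2 1 4 0 6 7 3 5]
After op 3 (out_shuffle): [2 6 1 7 4 3 0 5]
After op 4 (out_shuffle): [2 4 6 3 1 0 7 5]
Position 0: card 2.

Answer: 2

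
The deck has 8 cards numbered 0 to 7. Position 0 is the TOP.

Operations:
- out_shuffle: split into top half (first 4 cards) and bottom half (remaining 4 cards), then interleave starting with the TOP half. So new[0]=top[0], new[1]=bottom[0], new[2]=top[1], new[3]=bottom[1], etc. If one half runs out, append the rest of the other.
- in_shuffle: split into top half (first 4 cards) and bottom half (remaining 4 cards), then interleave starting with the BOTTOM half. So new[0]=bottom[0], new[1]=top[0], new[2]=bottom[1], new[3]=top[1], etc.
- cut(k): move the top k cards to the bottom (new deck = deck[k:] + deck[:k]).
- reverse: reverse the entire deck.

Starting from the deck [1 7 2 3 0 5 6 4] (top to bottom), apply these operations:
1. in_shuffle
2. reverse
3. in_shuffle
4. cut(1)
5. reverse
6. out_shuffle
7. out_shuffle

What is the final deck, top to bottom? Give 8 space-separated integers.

After op 1 (in_shuffle): [0 1 5 7 6 2 4 3]
After op 2 (reverse): [3 4 2 6 7 5 1 0]
After op 3 (in_shuffle): [7 3 5 4 1 2 0 6]
After op 4 (cut(1)): [3 5 4 1 2 0 6 7]
After op 5 (reverse): [7 6 0 2 1 4 5 3]
After op 6 (out_shuffle): [7 1 6 4 0 5 2 3]
After op 7 (out_shuffle): [7 0 1 5 6 2 4 3]

Answer: 7 0 1 5 6 2 4 3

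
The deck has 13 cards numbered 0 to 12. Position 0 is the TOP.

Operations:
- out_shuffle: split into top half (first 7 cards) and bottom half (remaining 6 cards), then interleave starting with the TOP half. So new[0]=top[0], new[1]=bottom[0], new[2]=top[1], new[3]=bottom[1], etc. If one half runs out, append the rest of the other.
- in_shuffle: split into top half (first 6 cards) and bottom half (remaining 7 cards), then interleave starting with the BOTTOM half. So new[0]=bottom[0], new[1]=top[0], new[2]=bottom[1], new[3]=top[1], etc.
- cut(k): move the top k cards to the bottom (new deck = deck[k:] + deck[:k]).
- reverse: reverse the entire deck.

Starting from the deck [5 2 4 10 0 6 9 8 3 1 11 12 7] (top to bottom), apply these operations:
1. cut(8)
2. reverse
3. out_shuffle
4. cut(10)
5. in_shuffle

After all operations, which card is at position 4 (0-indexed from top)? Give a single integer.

After op 1 (cut(8)): [3 1 11 12 7 5 2 4 10 0 6 9 8]
After op 2 (reverse): [8 9 6 0 10 4 2 5 7 12 11 1 3]
After op 3 (out_shuffle): [8 5 9 7 6 12 0 11 10 1 4 3 2]
After op 4 (cut(10)): [4 3 2 8 5 9 7 6 12 0 11 10 1]
After op 5 (in_shuffle): [7 4 6 3 12 2 0 8 11 5 10 9 1]
Position 4: card 12.

Answer: 12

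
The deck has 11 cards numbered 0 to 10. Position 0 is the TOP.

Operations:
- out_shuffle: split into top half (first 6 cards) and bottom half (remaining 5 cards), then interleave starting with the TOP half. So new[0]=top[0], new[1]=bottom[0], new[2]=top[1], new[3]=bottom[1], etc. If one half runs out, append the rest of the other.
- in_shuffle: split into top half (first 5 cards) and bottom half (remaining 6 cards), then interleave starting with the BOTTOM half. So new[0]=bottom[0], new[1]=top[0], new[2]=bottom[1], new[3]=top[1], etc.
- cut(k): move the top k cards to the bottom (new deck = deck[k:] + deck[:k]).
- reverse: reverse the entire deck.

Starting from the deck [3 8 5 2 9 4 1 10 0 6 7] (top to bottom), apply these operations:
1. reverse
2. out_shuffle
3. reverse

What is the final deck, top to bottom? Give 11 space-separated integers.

Answer: 4 3 1 8 10 5 0 2 6 9 7

Derivation:
After op 1 (reverse): [7 6 0 10 1 4 9 2 5 8 3]
After op 2 (out_shuffle): [7 9 6 2 0 5 10 8 1 3 4]
After op 3 (reverse): [4 3 1 8 10 5 0 2 6 9 7]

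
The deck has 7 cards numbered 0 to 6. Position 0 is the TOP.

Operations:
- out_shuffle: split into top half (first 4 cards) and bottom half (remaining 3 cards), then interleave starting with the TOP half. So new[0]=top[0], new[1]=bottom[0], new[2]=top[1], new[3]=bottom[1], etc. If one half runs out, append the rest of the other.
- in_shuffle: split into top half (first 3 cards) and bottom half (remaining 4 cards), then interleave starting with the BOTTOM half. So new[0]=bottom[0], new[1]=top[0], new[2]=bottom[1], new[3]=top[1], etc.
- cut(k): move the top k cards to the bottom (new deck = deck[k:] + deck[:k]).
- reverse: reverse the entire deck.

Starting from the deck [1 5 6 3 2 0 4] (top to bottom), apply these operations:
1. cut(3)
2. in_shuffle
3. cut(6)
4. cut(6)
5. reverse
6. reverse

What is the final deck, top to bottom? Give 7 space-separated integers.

After op 1 (cut(3)): [3 2 0 4 1 5 6]
After op 2 (in_shuffle): [4 3 1 2 5 0 6]
After op 3 (cut(6)): [6 4 3 1 2 5 0]
After op 4 (cut(6)): [0 6 4 3 1 2 5]
After op 5 (reverse): [5 2 1 3 4 6 0]
After op 6 (reverse): [0 6 4 3 1 2 5]

Answer: 0 6 4 3 1 2 5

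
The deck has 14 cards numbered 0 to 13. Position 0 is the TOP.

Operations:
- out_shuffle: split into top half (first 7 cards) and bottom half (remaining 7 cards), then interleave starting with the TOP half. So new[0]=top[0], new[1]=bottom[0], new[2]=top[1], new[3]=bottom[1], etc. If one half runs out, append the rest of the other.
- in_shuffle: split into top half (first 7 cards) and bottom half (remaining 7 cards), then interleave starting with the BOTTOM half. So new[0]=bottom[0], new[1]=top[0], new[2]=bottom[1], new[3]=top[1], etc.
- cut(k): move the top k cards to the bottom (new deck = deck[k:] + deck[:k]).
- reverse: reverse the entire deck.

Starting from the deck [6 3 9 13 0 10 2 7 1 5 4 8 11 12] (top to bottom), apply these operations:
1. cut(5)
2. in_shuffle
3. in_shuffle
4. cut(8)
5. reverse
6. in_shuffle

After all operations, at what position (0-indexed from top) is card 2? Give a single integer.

After op 1 (cut(5)): [10 2 7 1 5 4 8 11 12 6 3 9 13 0]
After op 2 (in_shuffle): [11 10 12 2 6 7 3 1 9 5 13 4 0 8]
After op 3 (in_shuffle): [1 11 9 10 5 12 13 2 4 6 0 7 8 3]
After op 4 (cut(8)): [4 6 0 7 8 3 1 11 9 10 5 12 13 2]
After op 5 (reverse): [2 13 12 5 10 9 11 1 3 8 7 0 6 4]
After op 6 (in_shuffle): [1 2 3 13 8 12 7 5 0 10 6 9 4 11]
Card 2 is at position 1.

Answer: 1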